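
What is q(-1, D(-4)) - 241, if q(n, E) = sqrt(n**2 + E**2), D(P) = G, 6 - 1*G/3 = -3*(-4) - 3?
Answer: -241 + sqrt(82) ≈ -231.94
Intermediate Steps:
G = -9 (G = 18 - 3*(-3*(-4) - 3) = 18 - 3*(12 - 3) = 18 - 3*9 = 18 - 27 = -9)
D(P) = -9
q(n, E) = sqrt(E**2 + n**2)
q(-1, D(-4)) - 241 = sqrt((-9)**2 + (-1)**2) - 241 = sqrt(81 + 1) - 241 = sqrt(82) - 241 = -241 + sqrt(82)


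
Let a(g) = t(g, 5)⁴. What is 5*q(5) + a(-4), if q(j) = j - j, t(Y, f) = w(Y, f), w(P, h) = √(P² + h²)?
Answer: 1681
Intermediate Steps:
t(Y, f) = √(Y² + f²)
a(g) = (25 + g²)² (a(g) = (√(g² + 5²))⁴ = (√(g² + 25))⁴ = (√(25 + g²))⁴ = (25 + g²)²)
q(j) = 0
5*q(5) + a(-4) = 5*0 + (25 + (-4)²)² = 0 + (25 + 16)² = 0 + 41² = 0 + 1681 = 1681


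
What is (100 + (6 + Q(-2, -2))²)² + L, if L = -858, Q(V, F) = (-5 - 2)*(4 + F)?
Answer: 26038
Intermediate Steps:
Q(V, F) = -28 - 7*F (Q(V, F) = -7*(4 + F) = -28 - 7*F)
(100 + (6 + Q(-2, -2))²)² + L = (100 + (6 + (-28 - 7*(-2)))²)² - 858 = (100 + (6 + (-28 + 14))²)² - 858 = (100 + (6 - 14)²)² - 858 = (100 + (-8)²)² - 858 = (100 + 64)² - 858 = 164² - 858 = 26896 - 858 = 26038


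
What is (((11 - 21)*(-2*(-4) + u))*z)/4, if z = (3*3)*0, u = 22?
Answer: 0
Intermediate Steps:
z = 0 (z = 9*0 = 0)
(((11 - 21)*(-2*(-4) + u))*z)/4 = (((11 - 21)*(-2*(-4) + 22))*0)/4 = (-10*(8 + 22)*0)*(¼) = (-10*30*0)*(¼) = -300*0*(¼) = 0*(¼) = 0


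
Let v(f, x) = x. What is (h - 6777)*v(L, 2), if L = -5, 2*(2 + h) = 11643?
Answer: -1915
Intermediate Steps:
h = 11639/2 (h = -2 + (½)*11643 = -2 + 11643/2 = 11639/2 ≈ 5819.5)
(h - 6777)*v(L, 2) = (11639/2 - 6777)*2 = -1915/2*2 = -1915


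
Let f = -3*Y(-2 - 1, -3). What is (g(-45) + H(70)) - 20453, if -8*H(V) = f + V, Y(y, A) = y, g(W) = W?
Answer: -164063/8 ≈ -20508.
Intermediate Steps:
f = 9 (f = -3*(-2 - 1) = -3*(-3) = 9)
H(V) = -9/8 - V/8 (H(V) = -(9 + V)/8 = -9/8 - V/8)
(g(-45) + H(70)) - 20453 = (-45 + (-9/8 - 1/8*70)) - 20453 = (-45 + (-9/8 - 35/4)) - 20453 = (-45 - 79/8) - 20453 = -439/8 - 20453 = -164063/8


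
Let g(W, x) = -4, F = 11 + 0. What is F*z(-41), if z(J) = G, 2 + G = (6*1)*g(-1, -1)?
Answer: -286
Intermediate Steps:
F = 11
G = -26 (G = -2 + (6*1)*(-4) = -2 + 6*(-4) = -2 - 24 = -26)
z(J) = -26
F*z(-41) = 11*(-26) = -286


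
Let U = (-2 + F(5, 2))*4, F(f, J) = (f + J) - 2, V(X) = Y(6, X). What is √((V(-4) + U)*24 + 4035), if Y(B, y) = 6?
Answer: √4467 ≈ 66.836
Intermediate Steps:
V(X) = 6
F(f, J) = -2 + J + f (F(f, J) = (J + f) - 2 = -2 + J + f)
U = 12 (U = (-2 + (-2 + 2 + 5))*4 = (-2 + 5)*4 = 3*4 = 12)
√((V(-4) + U)*24 + 4035) = √((6 + 12)*24 + 4035) = √(18*24 + 4035) = √(432 + 4035) = √4467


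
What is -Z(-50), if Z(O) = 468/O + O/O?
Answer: 209/25 ≈ 8.3600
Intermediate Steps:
Z(O) = 1 + 468/O (Z(O) = 468/O + 1 = 1 + 468/O)
-Z(-50) = -(468 - 50)/(-50) = -(-1)*418/50 = -1*(-209/25) = 209/25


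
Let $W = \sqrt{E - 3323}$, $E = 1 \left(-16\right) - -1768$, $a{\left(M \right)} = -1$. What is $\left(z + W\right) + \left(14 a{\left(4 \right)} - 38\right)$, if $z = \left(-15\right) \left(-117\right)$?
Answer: $1703 + i \sqrt{1571} \approx 1703.0 + 39.636 i$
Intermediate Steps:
$z = 1755$
$E = 1752$ ($E = -16 + 1768 = 1752$)
$W = i \sqrt{1571}$ ($W = \sqrt{1752 - 3323} = \sqrt{-1571} = i \sqrt{1571} \approx 39.636 i$)
$\left(z + W\right) + \left(14 a{\left(4 \right)} - 38\right) = \left(1755 + i \sqrt{1571}\right) + \left(14 \left(-1\right) - 38\right) = \left(1755 + i \sqrt{1571}\right) - 52 = 1703 + i \sqrt{1571}$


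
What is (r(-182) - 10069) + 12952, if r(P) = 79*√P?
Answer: 2883 + 79*I*√182 ≈ 2883.0 + 1065.8*I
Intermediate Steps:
(r(-182) - 10069) + 12952 = (79*√(-182) - 10069) + 12952 = (79*(I*√182) - 10069) + 12952 = (79*I*√182 - 10069) + 12952 = (-10069 + 79*I*√182) + 12952 = 2883 + 79*I*√182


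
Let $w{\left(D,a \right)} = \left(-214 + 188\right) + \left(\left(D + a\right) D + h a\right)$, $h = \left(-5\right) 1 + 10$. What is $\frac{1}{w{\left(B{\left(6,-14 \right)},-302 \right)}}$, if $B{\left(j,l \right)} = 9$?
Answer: $- \frac{1}{4173} \approx -0.00023964$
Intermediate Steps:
$h = 5$ ($h = -5 + 10 = 5$)
$w{\left(D,a \right)} = -26 + 5 a + D \left(D + a\right)$ ($w{\left(D,a \right)} = \left(-214 + 188\right) + \left(\left(D + a\right) D + 5 a\right) = -26 + \left(D \left(D + a\right) + 5 a\right) = -26 + \left(5 a + D \left(D + a\right)\right) = -26 + 5 a + D \left(D + a\right)$)
$\frac{1}{w{\left(B{\left(6,-14 \right)},-302 \right)}} = \frac{1}{-26 + 9^{2} + 5 \left(-302\right) + 9 \left(-302\right)} = \frac{1}{-26 + 81 - 1510 - 2718} = \frac{1}{-4173} = - \frac{1}{4173}$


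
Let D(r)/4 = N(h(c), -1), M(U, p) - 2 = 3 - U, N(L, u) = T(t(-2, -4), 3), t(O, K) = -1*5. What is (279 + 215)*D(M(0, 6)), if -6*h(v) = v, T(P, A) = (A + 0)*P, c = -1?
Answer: -29640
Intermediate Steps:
t(O, K) = -5
T(P, A) = A*P
h(v) = -v/6
N(L, u) = -15 (N(L, u) = 3*(-5) = -15)
M(U, p) = 5 - U (M(U, p) = 2 + (3 - U) = 5 - U)
D(r) = -60 (D(r) = 4*(-15) = -60)
(279 + 215)*D(M(0, 6)) = (279 + 215)*(-60) = 494*(-60) = -29640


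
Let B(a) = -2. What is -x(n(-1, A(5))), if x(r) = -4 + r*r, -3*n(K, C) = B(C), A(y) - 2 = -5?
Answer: 32/9 ≈ 3.5556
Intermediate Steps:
A(y) = -3 (A(y) = 2 - 5 = -3)
n(K, C) = 2/3 (n(K, C) = -1/3*(-2) = 2/3)
x(r) = -4 + r**2
-x(n(-1, A(5))) = -(-4 + (2/3)**2) = -(-4 + 4/9) = -1*(-32/9) = 32/9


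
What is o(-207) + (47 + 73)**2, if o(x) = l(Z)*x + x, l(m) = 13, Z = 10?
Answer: 11502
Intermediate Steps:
o(x) = 14*x (o(x) = 13*x + x = 14*x)
o(-207) + (47 + 73)**2 = 14*(-207) + (47 + 73)**2 = -2898 + 120**2 = -2898 + 14400 = 11502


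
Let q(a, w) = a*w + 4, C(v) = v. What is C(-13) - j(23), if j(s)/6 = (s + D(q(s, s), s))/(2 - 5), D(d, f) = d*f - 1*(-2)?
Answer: 24555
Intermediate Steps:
q(a, w) = 4 + a*w
D(d, f) = 2 + d*f (D(d, f) = d*f + 2 = 2 + d*f)
j(s) = -4 - 2*s - 2*s*(4 + s**2) (j(s) = 6*((s + (2 + (4 + s*s)*s))/(2 - 5)) = 6*((s + (2 + (4 + s**2)*s))/(-3)) = 6*((s + (2 + s*(4 + s**2)))*(-1/3)) = 6*((2 + s + s*(4 + s**2))*(-1/3)) = 6*(-2/3 - s/3 - s*(4 + s**2)/3) = -4 - 2*s - 2*s*(4 + s**2))
C(-13) - j(23) = -13 - (-4 - 10*23 - 2*23**3) = -13 - (-4 - 230 - 2*12167) = -13 - (-4 - 230 - 24334) = -13 - 1*(-24568) = -13 + 24568 = 24555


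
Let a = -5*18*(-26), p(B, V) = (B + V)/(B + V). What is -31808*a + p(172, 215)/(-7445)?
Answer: -554136710401/7445 ≈ -7.4431e+7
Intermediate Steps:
p(B, V) = 1
a = 2340 (a = -90*(-26) = 2340)
-31808*a + p(172, 215)/(-7445) = -31808/(1/2340) + 1/(-7445) = -31808/1/2340 + 1*(-1/7445) = -31808*2340 - 1/7445 = -74430720 - 1/7445 = -554136710401/7445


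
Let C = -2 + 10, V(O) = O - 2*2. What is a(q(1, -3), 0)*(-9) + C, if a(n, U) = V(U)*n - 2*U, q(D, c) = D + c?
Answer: -64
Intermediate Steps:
V(O) = -4 + O (V(O) = O - 4 = -4 + O)
a(n, U) = -2*U + n*(-4 + U) (a(n, U) = (-4 + U)*n - 2*U = n*(-4 + U) - 2*U = -2*U + n*(-4 + U))
C = 8
a(q(1, -3), 0)*(-9) + C = (-2*0 + (1 - 3)*(-4 + 0))*(-9) + 8 = (0 - 2*(-4))*(-9) + 8 = (0 + 8)*(-9) + 8 = 8*(-9) + 8 = -72 + 8 = -64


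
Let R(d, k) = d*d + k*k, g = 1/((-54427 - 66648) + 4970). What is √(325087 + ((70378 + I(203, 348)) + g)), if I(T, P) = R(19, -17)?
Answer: √5339777168451770/116105 ≈ 629.38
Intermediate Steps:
g = -1/116105 (g = 1/(-121075 + 4970) = 1/(-116105) = -1/116105 ≈ -8.6129e-6)
R(d, k) = d² + k²
I(T, P) = 650 (I(T, P) = 19² + (-17)² = 361 + 289 = 650)
√(325087 + ((70378 + I(203, 348)) + g)) = √(325087 + ((70378 + 650) - 1/116105)) = √(325087 + (71028 - 1/116105)) = √(325087 + 8246705939/116105) = √(45990932074/116105) = √5339777168451770/116105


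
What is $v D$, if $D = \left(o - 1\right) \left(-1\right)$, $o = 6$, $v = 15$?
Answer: $-75$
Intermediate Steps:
$D = -5$ ($D = \left(6 - 1\right) \left(-1\right) = 5 \left(-1\right) = -5$)
$v D = 15 \left(-5\right) = -75$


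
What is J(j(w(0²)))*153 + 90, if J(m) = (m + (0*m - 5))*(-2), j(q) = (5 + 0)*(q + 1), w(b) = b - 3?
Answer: 4680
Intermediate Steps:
w(b) = -3 + b
j(q) = 5 + 5*q (j(q) = 5*(1 + q) = 5 + 5*q)
J(m) = 10 - 2*m (J(m) = (m + (0 - 5))*(-2) = (m - 5)*(-2) = (-5 + m)*(-2) = 10 - 2*m)
J(j(w(0²)))*153 + 90 = (10 - 2*(5 + 5*(-3 + 0²)))*153 + 90 = (10 - 2*(5 + 5*(-3 + 0)))*153 + 90 = (10 - 2*(5 + 5*(-3)))*153 + 90 = (10 - 2*(5 - 15))*153 + 90 = (10 - 2*(-10))*153 + 90 = (10 + 20)*153 + 90 = 30*153 + 90 = 4590 + 90 = 4680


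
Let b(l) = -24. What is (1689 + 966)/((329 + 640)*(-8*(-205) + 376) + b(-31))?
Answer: 177/130232 ≈ 0.0013591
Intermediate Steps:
(1689 + 966)/((329 + 640)*(-8*(-205) + 376) + b(-31)) = (1689 + 966)/((329 + 640)*(-8*(-205) + 376) - 24) = 2655/(969*(1640 + 376) - 24) = 2655/(969*2016 - 24) = 2655/(1953504 - 24) = 2655/1953480 = 2655*(1/1953480) = 177/130232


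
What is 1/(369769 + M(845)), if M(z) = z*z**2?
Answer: 1/603720894 ≈ 1.6564e-9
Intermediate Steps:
M(z) = z**3
1/(369769 + M(845)) = 1/(369769 + 845**3) = 1/(369769 + 603351125) = 1/603720894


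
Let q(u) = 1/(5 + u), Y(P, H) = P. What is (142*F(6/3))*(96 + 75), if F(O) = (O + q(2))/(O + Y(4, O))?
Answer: 60705/7 ≈ 8672.1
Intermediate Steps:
F(O) = (⅐ + O)/(4 + O) (F(O) = (O + 1/(5 + 2))/(O + 4) = (O + 1/7)/(4 + O) = (O + ⅐)/(4 + O) = (⅐ + O)/(4 + O))
(142*F(6/3))*(96 + 75) = (142*((⅐ + 6/3)/(4 + 6/3)))*(96 + 75) = (142*((⅐ + 6*(⅓))/(4 + 6*(⅓))))*171 = (142*((⅐ + 2)/(4 + 2)))*171 = (142*((15/7)/6))*171 = (142*((⅙)*(15/7)))*171 = (142*(5/14))*171 = (355/7)*171 = 60705/7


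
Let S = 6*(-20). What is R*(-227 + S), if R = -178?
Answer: 61766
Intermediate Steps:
S = -120
R*(-227 + S) = -178*(-227 - 120) = -178*(-347) = 61766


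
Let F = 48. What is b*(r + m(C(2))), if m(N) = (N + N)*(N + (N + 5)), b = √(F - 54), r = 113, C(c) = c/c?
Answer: 127*I*√6 ≈ 311.08*I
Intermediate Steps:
C(c) = 1
b = I*√6 (b = √(48 - 54) = √(-6) = I*√6 ≈ 2.4495*I)
m(N) = 2*N*(5 + 2*N) (m(N) = (2*N)*(N + (5 + N)) = (2*N)*(5 + 2*N) = 2*N*(5 + 2*N))
b*(r + m(C(2))) = (I*√6)*(113 + 2*1*(5 + 2*1)) = (I*√6)*(113 + 2*1*(5 + 2)) = (I*√6)*(113 + 2*1*7) = (I*√6)*(113 + 14) = (I*√6)*127 = 127*I*√6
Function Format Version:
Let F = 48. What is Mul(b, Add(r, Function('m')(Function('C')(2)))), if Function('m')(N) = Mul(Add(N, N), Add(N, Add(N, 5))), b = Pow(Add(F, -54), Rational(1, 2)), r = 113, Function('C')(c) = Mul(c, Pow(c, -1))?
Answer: Mul(127, I, Pow(6, Rational(1, 2))) ≈ Mul(311.08, I)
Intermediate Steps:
Function('C')(c) = 1
b = Mul(I, Pow(6, Rational(1, 2))) (b = Pow(Add(48, -54), Rational(1, 2)) = Pow(-6, Rational(1, 2)) = Mul(I, Pow(6, Rational(1, 2))) ≈ Mul(2.4495, I))
Function('m')(N) = Mul(2, N, Add(5, Mul(2, N))) (Function('m')(N) = Mul(Mul(2, N), Add(N, Add(5, N))) = Mul(Mul(2, N), Add(5, Mul(2, N))) = Mul(2, N, Add(5, Mul(2, N))))
Mul(b, Add(r, Function('m')(Function('C')(2)))) = Mul(Mul(I, Pow(6, Rational(1, 2))), Add(113, Mul(2, 1, Add(5, Mul(2, 1))))) = Mul(Mul(I, Pow(6, Rational(1, 2))), Add(113, Mul(2, 1, Add(5, 2)))) = Mul(Mul(I, Pow(6, Rational(1, 2))), Add(113, Mul(2, 1, 7))) = Mul(Mul(I, Pow(6, Rational(1, 2))), Add(113, 14)) = Mul(Mul(I, Pow(6, Rational(1, 2))), 127) = Mul(127, I, Pow(6, Rational(1, 2)))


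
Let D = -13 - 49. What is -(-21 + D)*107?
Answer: 8881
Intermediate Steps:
D = -62
-(-21 + D)*107 = -(-21 - 62)*107 = -(-83)*107 = -1*(-8881) = 8881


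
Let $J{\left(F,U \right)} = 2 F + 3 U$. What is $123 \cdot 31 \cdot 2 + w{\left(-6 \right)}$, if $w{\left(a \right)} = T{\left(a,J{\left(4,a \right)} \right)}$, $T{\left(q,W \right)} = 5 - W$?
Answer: $7641$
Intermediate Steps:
$w{\left(a \right)} = -3 - 3 a$ ($w{\left(a \right)} = 5 - \left(2 \cdot 4 + 3 a\right) = 5 - \left(8 + 3 a\right) = -3 - 3 a$)
$123 \cdot 31 \cdot 2 + w{\left(-6 \right)} = 123 \cdot 31 \cdot 2 - -15 = 123 \cdot 62 + \left(-3 + 18\right) = 7626 + 15 = 7641$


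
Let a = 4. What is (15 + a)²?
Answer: 361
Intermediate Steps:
(15 + a)² = (15 + 4)² = 19² = 361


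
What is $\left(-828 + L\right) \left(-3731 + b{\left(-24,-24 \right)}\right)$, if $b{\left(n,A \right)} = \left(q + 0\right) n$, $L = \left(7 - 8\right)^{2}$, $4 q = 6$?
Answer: $3115309$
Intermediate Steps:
$q = \frac{3}{2}$ ($q = \frac{1}{4} \cdot 6 = \frac{3}{2} \approx 1.5$)
$L = 1$ ($L = \left(-1\right)^{2} = 1$)
$b{\left(n,A \right)} = \frac{3 n}{2}$ ($b{\left(n,A \right)} = \left(\frac{3}{2} + 0\right) n = \frac{3 n}{2}$)
$\left(-828 + L\right) \left(-3731 + b{\left(-24,-24 \right)}\right) = \left(-828 + 1\right) \left(-3731 + \frac{3}{2} \left(-24\right)\right) = - 827 \left(-3731 - 36\right) = \left(-827\right) \left(-3767\right) = 3115309$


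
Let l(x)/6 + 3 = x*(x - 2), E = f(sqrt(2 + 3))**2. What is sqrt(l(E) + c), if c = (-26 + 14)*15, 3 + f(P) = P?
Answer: 3*sqrt(210 - 104*sqrt(5)) ≈ 14.246*I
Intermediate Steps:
f(P) = -3 + P
E = (-3 + sqrt(5))**2 (E = (-3 + sqrt(2 + 3))**2 = (-3 + sqrt(5))**2 ≈ 0.58359)
l(x) = -18 + 6*x*(-2 + x) (l(x) = -18 + 6*(x*(x - 2)) = -18 + 6*(x*(-2 + x)) = -18 + 6*x*(-2 + x))
c = -180 (c = -12*15 = -180)
sqrt(l(E) + c) = sqrt((-18 - 12*(3 - sqrt(5))**2 + 6*((3 - sqrt(5))**2)**2) - 180) = sqrt((-18 - 12*(3 - sqrt(5))**2 + 6*(3 - sqrt(5))**4) - 180) = sqrt(-198 - 12*(3 - sqrt(5))**2 + 6*(3 - sqrt(5))**4)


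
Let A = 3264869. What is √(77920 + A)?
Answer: 9*√41269 ≈ 1828.3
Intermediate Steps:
√(77920 + A) = √(77920 + 3264869) = √3342789 = 9*√41269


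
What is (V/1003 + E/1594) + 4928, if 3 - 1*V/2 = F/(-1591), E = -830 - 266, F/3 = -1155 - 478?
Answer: 6266708882720/1271831081 ≈ 4927.3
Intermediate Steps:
F = -4899 (F = 3*(-1155 - 478) = 3*(-1633) = -4899)
E = -1096
V = -252/1591 (V = 6 - (-9798)/(-1591) = 6 - (-9798)*(-1)/1591 = 6 - 2*4899/1591 = 6 - 9798/1591 = -252/1591 ≈ -0.15839)
(V/1003 + E/1594) + 4928 = (-252/1591/1003 - 1096/1594) + 4928 = (-252/1591*1/1003 - 1096*1/1594) + 4928 = (-252/1595773 - 548/797) + 4928 = -874684448/1271831081 + 4928 = 6266708882720/1271831081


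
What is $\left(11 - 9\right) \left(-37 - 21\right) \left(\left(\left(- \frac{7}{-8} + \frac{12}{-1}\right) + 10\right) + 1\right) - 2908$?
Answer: $- \frac{5787}{2} \approx -2893.5$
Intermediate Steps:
$\left(11 - 9\right) \left(-37 - 21\right) \left(\left(\left(- \frac{7}{-8} + \frac{12}{-1}\right) + 10\right) + 1\right) - 2908 = 2 \left(-58\right) \left(\left(\left(\left(-7\right) \left(- \frac{1}{8}\right) + 12 \left(-1\right)\right) + 10\right) + 1\right) - 2908 = - 116 \left(\left(\left(\frac{7}{8} - 12\right) + 10\right) + 1\right) - 2908 = - 116 \left(\left(- \frac{89}{8} + 10\right) + 1\right) - 2908 = - 116 \left(- \frac{9}{8} + 1\right) - 2908 = \left(-116\right) \left(- \frac{1}{8}\right) - 2908 = \frac{29}{2} - 2908 = - \frac{5787}{2}$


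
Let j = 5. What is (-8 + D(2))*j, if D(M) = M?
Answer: -30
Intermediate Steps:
(-8 + D(2))*j = (-8 + 2)*5 = -6*5 = -30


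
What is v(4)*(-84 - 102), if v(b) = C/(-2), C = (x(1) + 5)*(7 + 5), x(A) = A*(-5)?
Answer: 0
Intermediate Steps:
x(A) = -5*A
C = 0 (C = (-5*1 + 5)*(7 + 5) = (-5 + 5)*12 = 0*12 = 0)
v(b) = 0 (v(b) = 0/(-2) = 0*(-½) = 0)
v(4)*(-84 - 102) = 0*(-84 - 102) = 0*(-186) = 0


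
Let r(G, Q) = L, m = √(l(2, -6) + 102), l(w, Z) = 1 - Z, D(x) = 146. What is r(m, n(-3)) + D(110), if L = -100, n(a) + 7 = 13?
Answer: 46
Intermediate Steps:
n(a) = 6 (n(a) = -7 + 13 = 6)
m = √109 (m = √((1 - 1*(-6)) + 102) = √((1 + 6) + 102) = √(7 + 102) = √109 ≈ 10.440)
r(G, Q) = -100
r(m, n(-3)) + D(110) = -100 + 146 = 46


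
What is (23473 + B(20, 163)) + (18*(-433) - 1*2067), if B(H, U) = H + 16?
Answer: 13648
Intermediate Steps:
B(H, U) = 16 + H
(23473 + B(20, 163)) + (18*(-433) - 1*2067) = (23473 + (16 + 20)) + (18*(-433) - 1*2067) = (23473 + 36) + (-7794 - 2067) = 23509 - 9861 = 13648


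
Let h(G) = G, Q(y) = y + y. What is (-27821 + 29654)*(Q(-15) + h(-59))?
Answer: -163137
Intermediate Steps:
Q(y) = 2*y
(-27821 + 29654)*(Q(-15) + h(-59)) = (-27821 + 29654)*(2*(-15) - 59) = 1833*(-30 - 59) = 1833*(-89) = -163137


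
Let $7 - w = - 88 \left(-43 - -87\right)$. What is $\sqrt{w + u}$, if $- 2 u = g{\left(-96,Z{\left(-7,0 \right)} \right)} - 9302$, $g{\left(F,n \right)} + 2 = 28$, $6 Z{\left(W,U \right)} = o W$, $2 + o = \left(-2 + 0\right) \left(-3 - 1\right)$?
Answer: $\sqrt{8517} \approx 92.288$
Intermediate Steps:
$o = 6$ ($o = -2 + \left(-2 + 0\right) \left(-3 - 1\right) = -2 - -8 = -2 + 8 = 6$)
$Z{\left(W,U \right)} = W$ ($Z{\left(W,U \right)} = \frac{6 W}{6} = W$)
$g{\left(F,n \right)} = 26$ ($g{\left(F,n \right)} = -2 + 28 = 26$)
$u = 4638$ ($u = - \frac{26 - 9302}{2} = \left(- \frac{1}{2}\right) \left(-9276\right) = 4638$)
$w = 3879$ ($w = 7 - - 88 \left(-43 - -87\right) = 7 - - 88 \left(-43 + 87\right) = 7 - \left(-88\right) 44 = 7 - -3872 = 7 + 3872 = 3879$)
$\sqrt{w + u} = \sqrt{3879 + 4638} = \sqrt{8517}$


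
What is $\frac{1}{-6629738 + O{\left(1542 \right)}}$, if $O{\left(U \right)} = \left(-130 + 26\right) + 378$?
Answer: $- \frac{1}{6629464} \approx -1.5084 \cdot 10^{-7}$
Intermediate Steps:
$O{\left(U \right)} = 274$ ($O{\left(U \right)} = -104 + 378 = 274$)
$\frac{1}{-6629738 + O{\left(1542 \right)}} = \frac{1}{-6629738 + 274} = \frac{1}{-6629464} = - \frac{1}{6629464}$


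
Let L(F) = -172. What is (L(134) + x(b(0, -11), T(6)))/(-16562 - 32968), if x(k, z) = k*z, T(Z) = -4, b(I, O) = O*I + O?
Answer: 64/24765 ≈ 0.0025843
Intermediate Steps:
b(I, O) = O + I*O (b(I, O) = I*O + O = O + I*O)
(L(134) + x(b(0, -11), T(6)))/(-16562 - 32968) = (-172 - 11*(1 + 0)*(-4))/(-16562 - 32968) = (-172 - 11*1*(-4))/(-49530) = (-172 - 11*(-4))*(-1/49530) = (-172 + 44)*(-1/49530) = -128*(-1/49530) = 64/24765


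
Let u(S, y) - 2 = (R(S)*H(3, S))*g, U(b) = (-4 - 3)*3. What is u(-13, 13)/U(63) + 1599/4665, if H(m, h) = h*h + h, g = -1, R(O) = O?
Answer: -449351/4665 ≈ -96.324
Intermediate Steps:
U(b) = -21 (U(b) = -7*3 = -21)
H(m, h) = h + h² (H(m, h) = h² + h = h + h²)
u(S, y) = 2 - S²*(1 + S) (u(S, y) = 2 + (S*(S*(1 + S)))*(-1) = 2 + (S²*(1 + S))*(-1) = 2 - S²*(1 + S))
u(-13, 13)/U(63) + 1599/4665 = (2 - 1*(-13)² - 1*(-13)³)/(-21) + 1599/4665 = (2 - 1*169 - 1*(-2197))*(-1/21) + 1599*(1/4665) = (2 - 169 + 2197)*(-1/21) + 533/1555 = 2030*(-1/21) + 533/1555 = -290/3 + 533/1555 = -449351/4665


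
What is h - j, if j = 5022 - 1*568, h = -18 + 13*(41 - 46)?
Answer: -4537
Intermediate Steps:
h = -83 (h = -18 + 13*(-5) = -18 - 65 = -83)
j = 4454 (j = 5022 - 568 = 4454)
h - j = -83 - 1*4454 = -83 - 4454 = -4537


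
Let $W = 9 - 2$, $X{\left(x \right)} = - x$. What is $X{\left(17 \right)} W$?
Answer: $-119$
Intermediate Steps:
$W = 7$ ($W = 9 - 2 = 7$)
$X{\left(17 \right)} W = \left(-1\right) 17 \cdot 7 = \left(-17\right) 7 = -119$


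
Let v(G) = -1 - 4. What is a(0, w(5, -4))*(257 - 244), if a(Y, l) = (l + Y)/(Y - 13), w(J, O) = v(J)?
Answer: 5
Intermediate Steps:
v(G) = -5
w(J, O) = -5
a(Y, l) = (Y + l)/(-13 + Y)
a(0, w(5, -4))*(257 - 244) = ((0 - 5)/(-13 + 0))*(257 - 244) = (-5/(-13))*13 = -1/13*(-5)*13 = (5/13)*13 = 5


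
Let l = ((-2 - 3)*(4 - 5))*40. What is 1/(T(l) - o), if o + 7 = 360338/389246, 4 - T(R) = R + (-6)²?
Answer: -17693/3997304 ≈ -0.0044262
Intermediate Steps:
l = 200 (l = -5*(-1)*40 = 5*40 = 200)
T(R) = -32 - R (T(R) = 4 - (R + (-6)²) = 4 - (R + 36) = 4 - (36 + R) = 4 + (-36 - R) = -32 - R)
o = -107472/17693 (o = -7 + 360338/389246 = -7 + 360338*(1/389246) = -7 + 16379/17693 = -107472/17693 ≈ -6.0743)
1/(T(l) - o) = 1/((-32 - 1*200) - 1*(-107472/17693)) = 1/((-32 - 200) + 107472/17693) = 1/(-232 + 107472/17693) = 1/(-3997304/17693) = -17693/3997304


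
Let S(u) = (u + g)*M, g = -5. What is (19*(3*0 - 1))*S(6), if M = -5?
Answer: 95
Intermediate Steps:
S(u) = 25 - 5*u (S(u) = (u - 5)*(-5) = (-5 + u)*(-5) = 25 - 5*u)
(19*(3*0 - 1))*S(6) = (19*(3*0 - 1))*(25 - 5*6) = (19*(0 - 1))*(25 - 30) = (19*(-1))*(-5) = -19*(-5) = 95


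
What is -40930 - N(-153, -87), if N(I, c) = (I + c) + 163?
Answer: -40853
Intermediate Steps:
N(I, c) = 163 + I + c
-40930 - N(-153, -87) = -40930 - (163 - 153 - 87) = -40930 - 1*(-77) = -40930 + 77 = -40853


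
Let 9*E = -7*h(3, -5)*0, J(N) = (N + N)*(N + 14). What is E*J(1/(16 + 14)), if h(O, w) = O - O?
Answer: 0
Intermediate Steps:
h(O, w) = 0
J(N) = 2*N*(14 + N) (J(N) = (2*N)*(14 + N) = 2*N*(14 + N))
E = 0 (E = (-7*0*0)/9 = (0*0)/9 = (⅑)*0 = 0)
E*J(1/(16 + 14)) = 0*(2*(14 + 1/(16 + 14))/(16 + 14)) = 0*(2*(14 + 1/30)/30) = 0*(2*(1/30)*(14 + 1/30)) = 0*(2*(1/30)*(421/30)) = 0*(421/450) = 0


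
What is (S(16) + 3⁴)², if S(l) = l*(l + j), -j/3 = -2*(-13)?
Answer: 829921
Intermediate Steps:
j = -78 (j = -(-6)*(-13) = -3*26 = -78)
S(l) = l*(-78 + l) (S(l) = l*(l - 78) = l*(-78 + l))
(S(16) + 3⁴)² = (16*(-78 + 16) + 3⁴)² = (16*(-62) + 81)² = (-992 + 81)² = (-911)² = 829921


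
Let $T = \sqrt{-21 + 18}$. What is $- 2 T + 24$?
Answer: $24 - 2 i \sqrt{3} \approx 24.0 - 3.4641 i$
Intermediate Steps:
$T = i \sqrt{3}$ ($T = \sqrt{-3} = i \sqrt{3} \approx 1.732 i$)
$- 2 T + 24 = - 2 i \sqrt{3} + 24 = 24 - 2 i \sqrt{3}$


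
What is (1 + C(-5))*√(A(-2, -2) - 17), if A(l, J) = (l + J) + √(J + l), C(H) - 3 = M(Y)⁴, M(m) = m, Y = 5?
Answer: 629*√(-21 + 2*I) ≈ 137.1 + 2885.7*I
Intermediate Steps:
C(H) = 628 (C(H) = 3 + 5⁴ = 3 + 625 = 628)
A(l, J) = J + l + √(J + l) (A(l, J) = (J + l) + √(J + l) = J + l + √(J + l))
(1 + C(-5))*√(A(-2, -2) - 17) = (1 + 628)*√((-2 - 2 + √(-2 - 2)) - 17) = 629*√((-2 - 2 + √(-4)) - 17) = 629*√((-2 - 2 + 2*I) - 17) = 629*√((-4 + 2*I) - 17) = 629*√(-21 + 2*I)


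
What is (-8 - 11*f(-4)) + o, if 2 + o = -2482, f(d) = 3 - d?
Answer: -2569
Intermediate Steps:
o = -2484 (o = -2 - 2482 = -2484)
(-8 - 11*f(-4)) + o = (-8 - 11*(3 - 1*(-4))) - 2484 = (-8 - 11*(3 + 4)) - 2484 = (-8 - 11*7) - 2484 = (-8 - 77) - 2484 = -85 - 2484 = -2569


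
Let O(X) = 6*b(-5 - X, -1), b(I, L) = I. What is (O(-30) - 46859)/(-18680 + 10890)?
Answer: 46709/7790 ≈ 5.9960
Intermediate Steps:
O(X) = -30 - 6*X (O(X) = 6*(-5 - X) = -30 - 6*X)
(O(-30) - 46859)/(-18680 + 10890) = ((-30 - 6*(-30)) - 46859)/(-18680 + 10890) = ((-30 + 180) - 46859)/(-7790) = (150 - 46859)*(-1/7790) = -46709*(-1/7790) = 46709/7790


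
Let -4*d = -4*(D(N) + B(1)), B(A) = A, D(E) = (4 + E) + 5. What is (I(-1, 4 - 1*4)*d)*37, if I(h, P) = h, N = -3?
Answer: -259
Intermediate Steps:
D(E) = 9 + E
d = 7 (d = -(-1)*((9 - 3) + 1) = -(-1)*(6 + 1) = -(-1)*7 = -¼*(-28) = 7)
(I(-1, 4 - 1*4)*d)*37 = -1*7*37 = -7*37 = -259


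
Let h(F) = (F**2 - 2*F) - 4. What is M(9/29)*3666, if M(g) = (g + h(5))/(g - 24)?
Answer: -400816/229 ≈ -1750.3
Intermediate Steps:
h(F) = -4 + F**2 - 2*F
M(g) = (11 + g)/(-24 + g) (M(g) = (g + (-4 + 5**2 - 2*5))/(g - 24) = (g + (-4 + 25 - 10))/(-24 + g) = (g + 11)/(-24 + g) = (11 + g)/(-24 + g))
M(9/29)*3666 = ((11 + 9/29)/(-24 + 9/29))*3666 = ((328/29)/(-687/29))*3666 = -29/687*328/29*3666 = -328/687*3666 = -400816/229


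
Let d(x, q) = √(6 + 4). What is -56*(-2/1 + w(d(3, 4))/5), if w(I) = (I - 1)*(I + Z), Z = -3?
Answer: -168/5 + 224*√10/5 ≈ 108.07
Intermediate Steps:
d(x, q) = √10
w(I) = (-1 + I)*(-3 + I) (w(I) = (I - 1)*(I - 3) = (-1 + I)*(-3 + I))
-56*(-2/1 + w(d(3, 4))/5) = -56*(-2/1 + (3 + (√10)² - 4*√10)/5) = -56*(-2*1 + (3 + 10 - 4*√10)*(⅕)) = -56*(-2 + (13 - 4*√10)*(⅕)) = -56*(-2 + (13/5 - 4*√10/5)) = -56*(⅗ - 4*√10/5) = -168/5 + 224*√10/5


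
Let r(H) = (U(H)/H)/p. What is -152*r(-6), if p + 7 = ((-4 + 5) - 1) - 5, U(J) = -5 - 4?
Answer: 19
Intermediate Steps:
U(J) = -9
p = -12 (p = -7 + (((-4 + 5) - 1) - 5) = -7 + ((1 - 1) - 5) = -7 + (0 - 5) = -7 - 5 = -12)
r(H) = 3/(4*H) (r(H) = -9/H/(-12) = -9/H*(-1/12) = 3/(4*H))
-152*r(-6) = -114/(-6) = -114*(-1)/6 = -152*(-⅛) = 19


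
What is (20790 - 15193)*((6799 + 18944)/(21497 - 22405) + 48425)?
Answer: 245955446729/908 ≈ 2.7088e+8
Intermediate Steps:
(20790 - 15193)*((6799 + 18944)/(21497 - 22405) + 48425) = 5597*(25743/(-908) + 48425) = 5597*(25743*(-1/908) + 48425) = 5597*(-25743/908 + 48425) = 5597*(43944157/908) = 245955446729/908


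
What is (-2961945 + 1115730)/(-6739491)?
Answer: 615405/2246497 ≈ 0.27394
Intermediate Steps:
(-2961945 + 1115730)/(-6739491) = -1846215*(-1/6739491) = 615405/2246497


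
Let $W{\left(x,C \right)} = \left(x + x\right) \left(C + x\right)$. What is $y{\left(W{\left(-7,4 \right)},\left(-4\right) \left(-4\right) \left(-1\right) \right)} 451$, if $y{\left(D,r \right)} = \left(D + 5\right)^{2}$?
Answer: $996259$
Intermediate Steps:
$W{\left(x,C \right)} = 2 x \left(C + x\right)$
$y{\left(D,r \right)} = \left(5 + D\right)^{2}$
$y{\left(W{\left(-7,4 \right)},\left(-4\right) \left(-4\right) \left(-1\right) \right)} 451 = \left(5 + 2 \left(-7\right) \left(4 - 7\right)\right)^{2} \cdot 451 = \left(5 + 2 \left(-7\right) \left(-3\right)\right)^{2} \cdot 451 = \left(5 + 42\right)^{2} \cdot 451 = 47^{2} \cdot 451 = 2209 \cdot 451 = 996259$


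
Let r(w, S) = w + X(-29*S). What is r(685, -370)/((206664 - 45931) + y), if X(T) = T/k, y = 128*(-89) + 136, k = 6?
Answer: 7420/448431 ≈ 0.016547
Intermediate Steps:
y = -11256 (y = -11392 + 136 = -11256)
X(T) = T/6
r(w, S) = w - 29*S/6 (r(w, S) = w + (-29*S)/6 = w - 29*S/6)
r(685, -370)/((206664 - 45931) + y) = (685 - 29/6*(-370))/((206664 - 45931) - 11256) = (685 + 5365/3)/(160733 - 11256) = (7420/3)/149477 = (7420/3)*(1/149477) = 7420/448431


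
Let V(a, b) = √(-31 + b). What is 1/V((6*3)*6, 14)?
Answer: -I*√17/17 ≈ -0.24254*I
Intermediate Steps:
1/V((6*3)*6, 14) = 1/(√(-31 + 14)) = 1/(√(-17)) = 1/(I*√17) = -I*√17/17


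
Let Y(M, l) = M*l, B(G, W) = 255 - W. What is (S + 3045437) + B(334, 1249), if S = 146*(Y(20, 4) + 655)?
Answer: 3151753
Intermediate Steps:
S = 107310 (S = 146*(20*4 + 655) = 146*(80 + 655) = 146*735 = 107310)
(S + 3045437) + B(334, 1249) = (107310 + 3045437) + (255 - 1*1249) = 3152747 + (255 - 1249) = 3152747 - 994 = 3151753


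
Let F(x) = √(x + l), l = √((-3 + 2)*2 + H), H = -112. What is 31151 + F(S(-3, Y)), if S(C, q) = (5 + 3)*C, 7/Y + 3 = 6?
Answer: 31151 + √(-24 + I*√114) ≈ 31152.0 + 5.0134*I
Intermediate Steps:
Y = 7/3 (Y = 7/(-3 + 6) = 7/3 ≈ 2.3333)
S(C, q) = 8*C
l = I*√114 (l = √((-3 + 2)*2 - 112) = √(-1*2 - 112) = √(-2 - 112) = √(-114) = I*√114 ≈ 10.677*I)
F(x) = √(x + I*√114)
31151 + F(S(-3, Y)) = 31151 + √(8*(-3) + I*√114) = 31151 + √(-24 + I*√114)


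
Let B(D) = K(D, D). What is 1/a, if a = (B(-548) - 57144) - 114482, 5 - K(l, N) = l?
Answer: -1/171073 ≈ -5.8455e-6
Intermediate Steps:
K(l, N) = 5 - l
B(D) = 5 - D
a = -171073 (a = ((5 - 1*(-548)) - 57144) - 114482 = ((5 + 548) - 57144) - 114482 = (553 - 57144) - 114482 = -56591 - 114482 = -171073)
1/a = 1/(-171073) = -1/171073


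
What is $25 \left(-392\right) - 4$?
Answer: $-9804$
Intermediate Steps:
$25 \left(-392\right) - 4 = -9800 - 4 = -9804$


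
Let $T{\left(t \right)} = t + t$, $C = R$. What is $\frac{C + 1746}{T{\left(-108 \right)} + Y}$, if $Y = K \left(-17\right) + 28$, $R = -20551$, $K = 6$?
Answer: $\frac{3761}{58} \approx 64.845$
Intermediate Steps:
$C = -20551$
$Y = -74$ ($Y = 6 \left(-17\right) + 28 = -102 + 28 = -74$)
$T{\left(t \right)} = 2 t$
$\frac{C + 1746}{T{\left(-108 \right)} + Y} = \frac{-20551 + 1746}{2 \left(-108\right) - 74} = - \frac{18805}{-216 - 74} = - \frac{18805}{-290} = \left(-18805\right) \left(- \frac{1}{290}\right) = \frac{3761}{58}$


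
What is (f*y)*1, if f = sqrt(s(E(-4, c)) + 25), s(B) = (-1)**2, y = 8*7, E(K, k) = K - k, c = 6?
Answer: 56*sqrt(26) ≈ 285.54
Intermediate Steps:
y = 56
s(B) = 1
f = sqrt(26) (f = sqrt(1 + 25) = sqrt(26) ≈ 5.0990)
(f*y)*1 = (sqrt(26)*56)*1 = (56*sqrt(26))*1 = 56*sqrt(26)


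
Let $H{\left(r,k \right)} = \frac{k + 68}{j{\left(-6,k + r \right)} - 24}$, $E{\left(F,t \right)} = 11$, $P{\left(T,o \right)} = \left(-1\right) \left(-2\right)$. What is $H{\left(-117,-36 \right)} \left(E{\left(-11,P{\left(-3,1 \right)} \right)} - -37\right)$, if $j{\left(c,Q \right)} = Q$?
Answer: $- \frac{512}{59} \approx -8.678$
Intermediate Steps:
$P{\left(T,o \right)} = 2$
$H{\left(r,k \right)} = \frac{68 + k}{-24 + k + r}$ ($H{\left(r,k \right)} = \frac{k + 68}{\left(k + r\right) - 24} = \frac{68 + k}{-24 + k + r}$)
$H{\left(-117,-36 \right)} \left(E{\left(-11,P{\left(-3,1 \right)} \right)} - -37\right) = \frac{68 - 36}{-24 - 36 - 117} \left(11 - -37\right) = \frac{1}{-177} \cdot 32 \left(11 + 37\right) = \left(- \frac{1}{177}\right) 32 \cdot 48 = \left(- \frac{32}{177}\right) 48 = - \frac{512}{59}$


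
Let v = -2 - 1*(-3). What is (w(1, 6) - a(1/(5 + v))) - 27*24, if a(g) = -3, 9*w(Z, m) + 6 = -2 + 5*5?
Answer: -5788/9 ≈ -643.11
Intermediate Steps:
w(Z, m) = 17/9 (w(Z, m) = -2/3 + (-2 + 5*5)/9 = -2/3 + (-2 + 25)/9 = -2/3 + (1/9)*23 = -2/3 + 23/9 = 17/9)
v = 1 (v = -2 + 3 = 1)
(w(1, 6) - a(1/(5 + v))) - 27*24 = (17/9 - 1*(-3)) - 27*24 = (17/9 + 3) - 648 = 44/9 - 648 = -5788/9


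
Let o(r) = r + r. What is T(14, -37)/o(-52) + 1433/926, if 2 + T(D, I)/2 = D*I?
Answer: 10693/926 ≈ 11.548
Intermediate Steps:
o(r) = 2*r
T(D, I) = -4 + 2*D*I (T(D, I) = -4 + 2*(D*I) = -4 + 2*D*I)
T(14, -37)/o(-52) + 1433/926 = (-4 + 2*14*(-37))/((2*(-52))) + 1433/926 = (-4 - 1036)/(-104) + 1433*(1/926) = -1040*(-1/104) + 1433/926 = 10 + 1433/926 = 10693/926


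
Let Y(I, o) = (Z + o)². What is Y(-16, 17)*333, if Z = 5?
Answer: 161172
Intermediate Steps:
Y(I, o) = (5 + o)²
Y(-16, 17)*333 = (5 + 17)²*333 = 22²*333 = 484*333 = 161172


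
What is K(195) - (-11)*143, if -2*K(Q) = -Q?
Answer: 3341/2 ≈ 1670.5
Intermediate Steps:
K(Q) = Q/2 (K(Q) = -(-1)*Q/2 = Q/2)
K(195) - (-11)*143 = (½)*195 - (-11)*143 = 195/2 - 1*(-1573) = 195/2 + 1573 = 3341/2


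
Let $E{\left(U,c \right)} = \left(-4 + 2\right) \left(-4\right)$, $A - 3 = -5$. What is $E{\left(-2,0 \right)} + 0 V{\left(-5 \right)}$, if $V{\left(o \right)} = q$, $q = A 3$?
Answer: $8$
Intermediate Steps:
$A = -2$ ($A = 3 - 5 = -2$)
$E{\left(U,c \right)} = 8$ ($E{\left(U,c \right)} = \left(-2\right) \left(-4\right) = 8$)
$q = -6$ ($q = \left(-2\right) 3 = -6$)
$V{\left(o \right)} = -6$
$E{\left(-2,0 \right)} + 0 V{\left(-5 \right)} = 8 + 0 \left(-6\right) = 8 + 0 = 8$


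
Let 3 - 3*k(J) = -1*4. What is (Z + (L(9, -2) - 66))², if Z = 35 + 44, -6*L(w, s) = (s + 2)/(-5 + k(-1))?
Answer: 169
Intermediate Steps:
k(J) = 7/3 (k(J) = 1 - (-1)*4/3 = 1 - ⅓*(-4) = 1 + 4/3 = 7/3)
L(w, s) = ⅛ + s/16 (L(w, s) = -(s + 2)/(6*(-5 + 7/3)) = -(2 + s)/(6*(-8/3)) = -(2 + s)*(-3)/(6*8) = -(-¾ - 3*s/8)/6 = ⅛ + s/16)
Z = 79
(Z + (L(9, -2) - 66))² = (79 + ((⅛ + (1/16)*(-2)) - 66))² = (79 + ((⅛ - ⅛) - 66))² = (79 + (0 - 66))² = (79 - 66)² = 13² = 169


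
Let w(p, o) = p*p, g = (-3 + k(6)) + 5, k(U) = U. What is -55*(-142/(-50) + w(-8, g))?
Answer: -18381/5 ≈ -3676.2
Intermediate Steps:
g = 8 (g = (-3 + 6) + 5 = 3 + 5 = 8)
w(p, o) = p²
-55*(-142/(-50) + w(-8, g)) = -55*(-142/(-50) + (-8)²) = -55*(-142*(-1/50) + 64) = -55*(71/25 + 64) = -55*1671/25 = -18381/5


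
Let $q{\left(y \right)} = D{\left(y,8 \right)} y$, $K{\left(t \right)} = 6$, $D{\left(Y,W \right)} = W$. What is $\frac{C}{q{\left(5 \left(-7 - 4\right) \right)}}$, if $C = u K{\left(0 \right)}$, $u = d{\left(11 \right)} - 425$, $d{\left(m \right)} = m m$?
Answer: $\frac{228}{55} \approx 4.1455$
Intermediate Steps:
$d{\left(m \right)} = m^{2}$
$u = -304$ ($u = 11^{2} - 425 = 121 - 425 = -304$)
$q{\left(y \right)} = 8 y$
$C = -1824$ ($C = \left(-304\right) 6 = -1824$)
$\frac{C}{q{\left(5 \left(-7 - 4\right) \right)}} = - \frac{1824}{8 \cdot 5 \left(-7 - 4\right)} = - \frac{1824}{8 \cdot 5 \left(-11\right)} = - \frac{1824}{8 \left(-55\right)} = - \frac{1824}{-440} = \left(-1824\right) \left(- \frac{1}{440}\right) = \frac{228}{55}$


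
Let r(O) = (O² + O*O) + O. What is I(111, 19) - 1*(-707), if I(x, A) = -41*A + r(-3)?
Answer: -57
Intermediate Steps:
r(O) = O + 2*O² (r(O) = (O² + O²) + O = 2*O² + O = O + 2*O²)
I(x, A) = 15 - 41*A (I(x, A) = -41*A - 3*(1 + 2*(-3)) = -41*A - 3*(1 - 6) = -41*A - 3*(-5) = -41*A + 15 = 15 - 41*A)
I(111, 19) - 1*(-707) = (15 - 41*19) - 1*(-707) = (15 - 779) + 707 = -764 + 707 = -57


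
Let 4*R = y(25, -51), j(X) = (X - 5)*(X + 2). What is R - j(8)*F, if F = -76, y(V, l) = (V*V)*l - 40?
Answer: -22795/4 ≈ -5698.8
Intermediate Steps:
y(V, l) = -40 + l*V² (y(V, l) = V²*l - 40 = l*V² - 40 = -40 + l*V²)
j(X) = (-5 + X)*(2 + X)
R = -31915/4 (R = (-40 - 51*25²)/4 = (-40 - 51*625)/4 = (-40 - 31875)/4 = (¼)*(-31915) = -31915/4 ≈ -7978.8)
R - j(8)*F = -31915/4 - (-10 + 8² - 3*8)*(-76) = -31915/4 - (-10 + 64 - 24)*(-76) = -31915/4 - 30*(-76) = -31915/4 - 1*(-2280) = -31915/4 + 2280 = -22795/4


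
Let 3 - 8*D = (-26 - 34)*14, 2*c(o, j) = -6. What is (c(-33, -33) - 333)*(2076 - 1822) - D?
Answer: -683595/8 ≈ -85449.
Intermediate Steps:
c(o, j) = -3 (c(o, j) = (½)*(-6) = -3)
D = 843/8 (D = 3/8 - (-26 - 34)*14/8 = 3/8 - (-15)*14/2 = 3/8 - ⅛*(-840) = 3/8 + 105 = 843/8 ≈ 105.38)
(c(-33, -33) - 333)*(2076 - 1822) - D = (-3 - 333)*(2076 - 1822) - 1*843/8 = -336*254 - 843/8 = -85344 - 843/8 = -683595/8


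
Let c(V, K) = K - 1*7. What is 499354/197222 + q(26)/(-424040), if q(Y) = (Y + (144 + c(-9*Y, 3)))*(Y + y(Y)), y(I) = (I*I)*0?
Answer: 26361857501/10453752110 ≈ 2.5218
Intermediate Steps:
c(V, K) = -7 + K (c(V, K) = K - 7 = -7 + K)
y(I) = 0 (y(I) = I²*0 = 0)
q(Y) = Y*(140 + Y) (q(Y) = (Y + (144 + (-7 + 3)))*(Y + 0) = (Y + (144 - 4))*Y = (Y + 140)*Y = (140 + Y)*Y = Y*(140 + Y))
499354/197222 + q(26)/(-424040) = 499354/197222 + (26*(140 + 26))/(-424040) = 499354*(1/197222) + (26*166)*(-1/424040) = 249677/98611 + 4316*(-1/424040) = 249677/98611 - 1079/106010 = 26361857501/10453752110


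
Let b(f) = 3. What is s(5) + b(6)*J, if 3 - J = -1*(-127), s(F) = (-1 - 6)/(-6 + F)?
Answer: -365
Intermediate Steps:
s(F) = -7/(-6 + F)
J = -124 (J = 3 - (-1)*(-127) = 3 - 1*127 = 3 - 127 = -124)
s(5) + b(6)*J = -7/(-6 + 5) + 3*(-124) = -7/(-1) - 372 = -7*(-1) - 372 = 7 - 372 = -365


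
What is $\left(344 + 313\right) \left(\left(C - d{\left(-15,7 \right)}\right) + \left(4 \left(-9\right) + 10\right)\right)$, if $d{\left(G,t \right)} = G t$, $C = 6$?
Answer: $55845$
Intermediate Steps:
$\left(344 + 313\right) \left(\left(C - d{\left(-15,7 \right)}\right) + \left(4 \left(-9\right) + 10\right)\right) = \left(344 + 313\right) \left(\left(6 - \left(-15\right) 7\right) + \left(4 \left(-9\right) + 10\right)\right) = 657 \left(\left(6 - -105\right) + \left(-36 + 10\right)\right) = 657 \left(\left(6 + 105\right) - 26\right) = 657 \left(111 - 26\right) = 657 \cdot 85 = 55845$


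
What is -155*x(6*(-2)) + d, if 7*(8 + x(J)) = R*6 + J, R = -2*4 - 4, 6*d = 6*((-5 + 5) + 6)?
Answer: 3106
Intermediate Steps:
d = 6 (d = (6*((-5 + 5) + 6))/6 = (6*(0 + 6))/6 = (6*6)/6 = (1/6)*36 = 6)
R = -12 (R = -8 - 4 = -12)
x(J) = -128/7 + J/7 (x(J) = -8 + (-12*6 + J)/7 = -8 + (-72 + J)/7 = -8 + (-72/7 + J/7) = -128/7 + J/7)
-155*x(6*(-2)) + d = -155*(-128/7 + (6*(-2))/7) + 6 = -155*(-128/7 + (1/7)*(-12)) + 6 = -155*(-128/7 - 12/7) + 6 = -155*(-20) + 6 = 3100 + 6 = 3106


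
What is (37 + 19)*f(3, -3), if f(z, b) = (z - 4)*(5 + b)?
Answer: -112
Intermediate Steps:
f(z, b) = (-4 + z)*(5 + b)
(37 + 19)*f(3, -3) = (37 + 19)*(-20 - 4*(-3) + 5*3 - 3*3) = 56*(-20 + 12 + 15 - 9) = 56*(-2) = -112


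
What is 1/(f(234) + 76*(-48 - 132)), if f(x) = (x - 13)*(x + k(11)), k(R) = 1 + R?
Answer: 1/40686 ≈ 2.4578e-5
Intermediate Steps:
f(x) = (-13 + x)*(12 + x) (f(x) = (x - 13)*(x + (1 + 11)) = (-13 + x)*(x + 12) = (-13 + x)*(12 + x))
1/(f(234) + 76*(-48 - 132)) = 1/((-156 + 234² - 1*234) + 76*(-48 - 132)) = 1/((-156 + 54756 - 234) + 76*(-180)) = 1/(54366 - 13680) = 1/40686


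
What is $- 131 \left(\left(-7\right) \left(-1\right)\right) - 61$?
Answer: $-978$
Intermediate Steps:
$- 131 \left(\left(-7\right) \left(-1\right)\right) - 61 = \left(-131\right) 7 - 61 = -917 - 61 = -978$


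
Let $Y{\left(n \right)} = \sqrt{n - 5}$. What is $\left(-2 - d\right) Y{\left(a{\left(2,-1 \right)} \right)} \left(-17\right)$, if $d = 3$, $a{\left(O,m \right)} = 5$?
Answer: $0$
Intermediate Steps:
$Y{\left(n \right)} = \sqrt{-5 + n}$
$\left(-2 - d\right) Y{\left(a{\left(2,-1 \right)} \right)} \left(-17\right) = \left(-2 - 3\right) \sqrt{-5 + 5} \left(-17\right) = \left(-2 - 3\right) \sqrt{0} \left(-17\right) = \left(-5\right) 0 \left(-17\right) = 0 \left(-17\right) = 0$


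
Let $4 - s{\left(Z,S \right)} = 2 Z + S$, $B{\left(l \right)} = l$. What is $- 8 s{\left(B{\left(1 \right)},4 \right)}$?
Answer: $16$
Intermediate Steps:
$s{\left(Z,S \right)} = 4 - S - 2 Z$ ($s{\left(Z,S \right)} = 4 - \left(2 Z + S\right) = 4 - \left(S + 2 Z\right) = 4 - S - 2 Z$)
$- 8 s{\left(B{\left(1 \right)},4 \right)} = - 8 \left(4 - 4 - 2\right) = \left(-8\right) \left(-2\right) = 16$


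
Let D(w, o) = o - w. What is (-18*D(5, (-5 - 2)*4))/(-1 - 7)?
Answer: -297/4 ≈ -74.250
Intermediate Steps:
(-18*D(5, (-5 - 2)*4))/(-1 - 7) = (-18*((-5 - 2)*4 - 1*5))/(-1 - 7) = -18*(-7*4 - 5)/(-8) = -18*(-28 - 5)*(-1/8) = -18*(-33)*(-1/8) = 594*(-1/8) = -297/4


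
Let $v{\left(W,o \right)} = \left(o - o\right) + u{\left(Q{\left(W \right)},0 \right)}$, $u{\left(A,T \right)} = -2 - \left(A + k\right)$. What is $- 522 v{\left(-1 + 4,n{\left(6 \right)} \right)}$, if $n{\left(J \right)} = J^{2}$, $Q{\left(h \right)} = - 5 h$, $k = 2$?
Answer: $-5742$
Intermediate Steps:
$u{\left(A,T \right)} = -4 - A$ ($u{\left(A,T \right)} = -2 - \left(A + 2\right) = -2 - \left(2 + A\right) = -4 - A$)
$v{\left(W,o \right)} = -4 + 5 W$ ($v{\left(W,o \right)} = \left(o - o\right) - \left(4 - 5 W\right) = 0 + \left(-4 + 5 W\right) = -4 + 5 W$)
$- 522 v{\left(-1 + 4,n{\left(6 \right)} \right)} = - 522 \left(-4 + 5 \left(-1 + 4\right)\right) = - 522 \left(-4 + 5 \cdot 3\right) = - 522 \left(-4 + 15\right) = \left(-522\right) 11 = -5742$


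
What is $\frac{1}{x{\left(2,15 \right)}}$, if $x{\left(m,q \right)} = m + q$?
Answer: $\frac{1}{17} \approx 0.058824$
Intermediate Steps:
$\frac{1}{x{\left(2,15 \right)}} = \frac{1}{2 + 15} = \frac{1}{17}$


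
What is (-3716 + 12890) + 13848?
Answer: 23022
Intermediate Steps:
(-3716 + 12890) + 13848 = 9174 + 13848 = 23022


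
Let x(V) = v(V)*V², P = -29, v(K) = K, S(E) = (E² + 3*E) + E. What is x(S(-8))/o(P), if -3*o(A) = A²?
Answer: -98304/841 ≈ -116.89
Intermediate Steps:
S(E) = E² + 4*E
x(V) = V³ (x(V) = V*V² = V³)
o(A) = -A²/3
x(S(-8))/o(P) = (-8*(4 - 8))³/((-⅓*(-29)²)) = (-8*(-4))³/((-⅓*841)) = 32³/(-841/3) = 32768*(-3/841) = -98304/841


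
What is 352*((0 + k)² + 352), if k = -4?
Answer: 129536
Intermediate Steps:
352*((0 + k)² + 352) = 352*((0 - 4)² + 352) = 352*((-4)² + 352) = 352*(16 + 352) = 352*368 = 129536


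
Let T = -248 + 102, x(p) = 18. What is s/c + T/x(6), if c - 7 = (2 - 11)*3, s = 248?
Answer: -923/45 ≈ -20.511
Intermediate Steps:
c = -20 (c = 7 + (2 - 11)*3 = 7 - 9*3 = 7 - 27 = -20)
T = -146
s/c + T/x(6) = 248/(-20) - 146/18 = 248*(-1/20) - 146*1/18 = -62/5 - 73/9 = -923/45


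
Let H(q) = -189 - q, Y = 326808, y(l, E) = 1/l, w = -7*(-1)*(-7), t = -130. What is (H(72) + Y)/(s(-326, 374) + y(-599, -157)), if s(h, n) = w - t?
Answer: 195601653/48518 ≈ 4031.5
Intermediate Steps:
w = -49 (w = 7*(-7) = -49)
s(h, n) = 81 (s(h, n) = -49 - 1*(-130) = -49 + 130 = 81)
(H(72) + Y)/(s(-326, 374) + y(-599, -157)) = ((-189 - 1*72) + 326808)/(81 + 1/(-599)) = ((-189 - 72) + 326808)/(81 - 1/599) = (-261 + 326808)/(48518/599) = 326547*(599/48518) = 195601653/48518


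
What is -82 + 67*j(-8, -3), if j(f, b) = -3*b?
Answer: 521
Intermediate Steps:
-82 + 67*j(-8, -3) = -82 + 67*(-3*(-3)) = -82 + 67*9 = -82 + 603 = 521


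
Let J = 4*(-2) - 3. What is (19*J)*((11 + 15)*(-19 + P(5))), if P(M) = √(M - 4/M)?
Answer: 103246 - 5434*√105/5 ≈ 92110.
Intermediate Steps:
J = -11 (J = -8 - 3 = -11)
(19*J)*((11 + 15)*(-19 + P(5))) = (19*(-11))*((11 + 15)*(-19 + √(5 - 4/5))) = -5434*(-19 + √(5 - 4*⅕)) = -5434*(-19 + √(5 - ⅘)) = -5434*(-19 + √(21/5)) = -5434*(-19 + √105/5) = -209*(-494 + 26*√105/5) = 103246 - 5434*√105/5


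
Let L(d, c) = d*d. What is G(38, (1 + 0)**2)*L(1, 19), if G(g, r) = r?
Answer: 1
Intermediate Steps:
L(d, c) = d**2
G(38, (1 + 0)**2)*L(1, 19) = (1 + 0)**2*1**2 = 1**2*1 = 1*1 = 1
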